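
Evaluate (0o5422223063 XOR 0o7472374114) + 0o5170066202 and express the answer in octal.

0o7240245401

First 0o5422223063 XOR 0o7472374114 = 0o2050157177.
Add column by column in base 8, right to left:
  7+2 = 1 carry 1
  7+0+1 = 0 carry 1
  1+2+1 = 4
  7+6 = 5 carry 1
  5+6+1 = 4 carry 1
  1+0+1 = 2
  0+0 = 0
  5+7 = 4 carry 1
  0+1+1 = 2
  2+5 = 7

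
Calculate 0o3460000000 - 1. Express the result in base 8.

The trailing 7 digits are 0, so subtracting 1 borrows through: they become 7 and the next digit up decrements.

0o3457777777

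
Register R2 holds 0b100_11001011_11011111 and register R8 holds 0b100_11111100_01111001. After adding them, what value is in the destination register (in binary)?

0b10011100100001011000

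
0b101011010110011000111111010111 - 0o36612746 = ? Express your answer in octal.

0o5267474761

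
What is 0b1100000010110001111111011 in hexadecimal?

0x18163fb

Group the bits into nibbles: 0001 1000 0001 0110 0011 1111 1011 → 18163fb.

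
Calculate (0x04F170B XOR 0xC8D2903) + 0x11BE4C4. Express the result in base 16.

0xDDE22CC

First 0x04F170B XOR 0xC8D2903 = 0xCC23E08.
Add column by column in base 16, right to left:
  8+4 = C
  0+C = C
  E+4 = 2 carry 1
  3+E+1 = 2 carry 1
  2+B+1 = E
  C+1 = D
  C+1 = D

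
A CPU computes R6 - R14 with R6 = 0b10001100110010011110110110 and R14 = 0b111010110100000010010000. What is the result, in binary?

0b1010001111110011100100110

Subtract column by column in base 2:
  0-0 → 0
  1-0 → 1
  1-0 → 1
  0-0 → 0
  1-1 → 0
  1-0 → 1
  0-0 → 0
  1-1 → 0
  1-0 → 1
  1-0 → 1
  1-0 → 1
  0-0 → 0
  0-0 → 0
  1-0 → 1
  0-1 → 1 (borrow)
  0-0-1 → 1 (borrow)
  1-1-1 → 1 (borrow)
  1-1-1 → 1 (borrow)
  0-0-1 → 1 (borrow)
  0-1-1 → 0 (borrow)
  1-0-1 → 0
  1-1 → 0
  0-1 → 1 (borrow)
  0-1-1 → 0 (borrow)
  0-0-1 → 1 (borrow)
  1-0-1 → 0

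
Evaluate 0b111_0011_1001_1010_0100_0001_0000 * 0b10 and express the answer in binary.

Multiply each base-2 digit by 2, carrying:
  0×2 = 0 → write 0
  0×2 = 0 → write 0
  0×2 = 0 → write 0
  0×2 = 0 → write 0
  1×2 = 2 → write 0 carry 1
  0×2+1 = 1 → write 1
  0×2 = 0 → write 0
  0×2 = 0 → write 0
  0×2 = 0 → write 0
  0×2 = 0 → write 0
  1×2 = 2 → write 0 carry 1
  0×2+1 = 1 → write 1
  0×2 = 0 → write 0
  1×2 = 2 → write 0 carry 1
  0×2+1 = 1 → write 1
  1×2 = 2 → write 0 carry 1
  1×2+1 = 3 → write 1 carry 1
  0×2+1 = 1 → write 1
  0×2 = 0 → write 0
  1×2 = 2 → write 0 carry 1
  1×2+1 = 3 → write 1 carry 1
  1×2+1 = 3 → write 1 carry 1
  0×2+1 = 1 → write 1
  0×2 = 0 → write 0
  1×2 = 2 → write 0 carry 1
  1×2+1 = 3 → write 1 carry 1
  1×2+1 = 3 → write 1 carry 1
  remaining carry: 1

0b1110011100110100100000100000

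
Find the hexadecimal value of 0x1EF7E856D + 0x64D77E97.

0x254560404

Add column by column in base 16, right to left:
  D+7 = 4 carry 1
  6+9+1 = 0 carry 1
  5+E+1 = 4 carry 1
  8+7+1 = 0 carry 1
  E+7+1 = 6 carry 1
  7+D+1 = 5 carry 1
  F+4+1 = 4 carry 1
  E+6+1 = 5 carry 1
  1+0+1 = 2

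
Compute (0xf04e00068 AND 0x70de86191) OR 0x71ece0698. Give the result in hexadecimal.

0xf04e00068 AND 0x70de86191 = 0x704e00000.
Then OR with 0x71ece0698.

0x71eee0698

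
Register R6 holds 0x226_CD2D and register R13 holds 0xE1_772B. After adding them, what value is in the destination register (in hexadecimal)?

Add column by column in base 16, right to left:
  D+B = 8 carry 1
  2+2+1 = 5
  D+7 = 4 carry 1
  C+7+1 = 4 carry 1
  6+1+1 = 8
  2+E = 0 carry 1
  2+0+1 = 3

0x3084458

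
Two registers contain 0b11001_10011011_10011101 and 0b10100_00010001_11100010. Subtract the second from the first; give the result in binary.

0b1011000100110111011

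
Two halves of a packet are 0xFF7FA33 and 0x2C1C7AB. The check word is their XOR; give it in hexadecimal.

XOR each hex digit independently (no carries):
  F^2=D, F^C=3, 7^1=6, F^C=3, A^7=D, 3^A=9, 3^B=8

0xD363D98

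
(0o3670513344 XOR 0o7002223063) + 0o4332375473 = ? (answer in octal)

0o11225326022

First 0o3670513344 XOR 0o7002223063 = 0o4672730327.
Add column by column in base 8, right to left:
  7+3 = 2 carry 1
  2+7+1 = 2 carry 1
  3+4+1 = 0 carry 1
  0+5+1 = 6
  3+7 = 2 carry 1
  7+3+1 = 3 carry 1
  2+2+1 = 5
  7+3 = 2 carry 1
  6+3+1 = 2 carry 1
  4+4+1 = 1 carry 1
  final carry 1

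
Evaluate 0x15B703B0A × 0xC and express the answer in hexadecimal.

0x104942C478

Multiply each base-16 digit by 12, carrying:
  A×12 = 120 → write 8 carry 7
  0×12+7 = 7 → write 7
  B×12 = 132 → write 4 carry 8
  3×12+8 = 44 → write C carry 2
  0×12+2 = 2 → write 2
  7×12 = 84 → write 4 carry 5
  B×12+5 = 137 → write 9 carry 8
  5×12+8 = 68 → write 4 carry 4
  1×12+4 = 16 → write 0 carry 1
  remaining carry: 1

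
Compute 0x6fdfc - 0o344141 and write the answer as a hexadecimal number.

0o344141 = 0x1c861 in hexadecimal.
Subtract column by column in base 16:
  c-1 → b
  f-6 → 9
  d-8 → 5
  f-c → 3
  6-1 → 5

0x5359b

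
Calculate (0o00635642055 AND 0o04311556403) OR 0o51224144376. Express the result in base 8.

0o51235546377

0o00635642055 AND 0o04311556403 = 0o00211442001.
Then OR with 0o51224144376.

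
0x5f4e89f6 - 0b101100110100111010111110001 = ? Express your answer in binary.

0x5f4e89f6 = 0b1011111010011101000100111110110 in binary.
Subtract column by column in base 2:
  0-1 → 1 (borrow)
  1-0-1 → 0
  1-0 → 1
  0-0 → 0
  1-1 → 0
  1-1 → 0
  1-1 → 0
  1-1 → 0
  1-1 → 0
  0-0 → 0
  0-1 → 1 (borrow)
  1-0-1 → 0
  0-1 → 1 (borrow)
  0-1-1 → 0 (borrow)
  0-1-1 → 0 (borrow)
  1-0-1 → 0
  0-0 → 0
  1-1 → 0
  1-0 → 1
  1-1 → 0
  0-1 → 1 (borrow)
  0-0-1 → 1 (borrow)
  1-0-1 → 0
  0-1 → 1 (borrow)
  1-1-1 → 1 (borrow)
  1-0-1 → 0
  1-1 → 0
  1-0 → 1
  1-0 → 1
  0-0 → 0
  1-0 → 1

0b1011001101101000001010000000101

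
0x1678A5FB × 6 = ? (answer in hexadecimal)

0x86D3E3E2

Multiply each base-16 digit by 6, carrying:
  B×6 = 66 → write 2 carry 4
  F×6+4 = 94 → write E carry 5
  5×6+5 = 35 → write 3 carry 2
  A×6+2 = 62 → write E carry 3
  8×6+3 = 51 → write 3 carry 3
  7×6+3 = 45 → write D carry 2
  6×6+2 = 38 → write 6 carry 2
  1×6+2 = 8 → write 8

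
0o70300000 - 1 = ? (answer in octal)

The trailing 5 digits are 0, so subtracting 1 borrows through: they become 7 and the next digit up decrements.

0o70277777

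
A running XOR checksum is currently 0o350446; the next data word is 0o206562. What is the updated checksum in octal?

0o156124

XOR each oct digit independently (no carries):
  3^2=1, 5^0=5, 0^6=6, 4^5=1, 4^6=2, 6^2=4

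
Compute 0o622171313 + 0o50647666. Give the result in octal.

0o673041201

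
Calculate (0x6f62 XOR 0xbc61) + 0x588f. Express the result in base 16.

First 0x6f62 XOR 0xbc61 = 0xd303.
Add column by column in base 16, right to left:
  3+f = 2 carry 1
  0+8+1 = 9
  3+8 = b
  d+5 = 2 carry 1
  final carry 1

0x12b92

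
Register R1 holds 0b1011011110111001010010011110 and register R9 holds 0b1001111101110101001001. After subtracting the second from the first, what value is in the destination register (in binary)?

0b1011010100111011011101010101

Subtract column by column in base 2:
  0-1 → 1 (borrow)
  1-0-1 → 0
  1-0 → 1
  1-1 → 0
  1-0 → 1
  0-0 → 0
  0-1 → 1 (borrow)
  1-0-1 → 0
  0-1 → 1 (borrow)
  0-0-1 → 1 (borrow)
  1-1-1 → 1 (borrow)
  0-1-1 → 0 (borrow)
  1-1-1 → 1 (borrow)
  0-0-1 → 1 (borrow)
  0-1-1 → 0 (borrow)
  1-1-1 → 1 (borrow)
  1-1-1 → 1 (borrow)
  1-1-1 → 1 (borrow)
  0-1-1 → 0 (borrow)
  1-0-1 → 0
  1-0 → 1
  1-1 → 0
  1-0 → 1
  0-0 → 0
  1-0 → 1
  1-0 → 1
  0-0 → 0
  1-0 → 1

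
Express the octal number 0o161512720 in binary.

0b1110001101001010111010000

Each octal digit is 3 bits: 1=001 6=110 1=001 5=101 1=001 2=010 7=111 2=010 0=000.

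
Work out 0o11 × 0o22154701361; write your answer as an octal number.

Multiply each base-8 digit by 9, carrying:
  1×9 = 9 → write 1 carry 1
  6×9+1 = 55 → write 7 carry 6
  3×9+6 = 33 → write 1 carry 4
  1×9+4 = 13 → write 5 carry 1
  0×9+1 = 1 → write 1
  7×9 = 63 → write 7 carry 7
  4×9+7 = 43 → write 3 carry 5
  5×9+5 = 50 → write 2 carry 6
  1×9+6 = 15 → write 7 carry 1
  2×9+1 = 19 → write 3 carry 2
  2×9+2 = 20 → write 4 carry 2
  remaining carry: 2

0o243723715171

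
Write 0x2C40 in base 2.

0b10110001000000

Expand each hex digit to 4 bits: 2=0010 C=1100 4=0100 0=0000.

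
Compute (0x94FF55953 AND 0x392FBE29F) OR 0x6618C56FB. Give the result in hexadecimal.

0x763FD56FB

0x94FF55953 AND 0x392FBE29F = 0x102F14013.
Then OR with 0x6618C56FB.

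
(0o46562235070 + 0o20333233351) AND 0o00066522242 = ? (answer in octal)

0o4420040

Add column by column in base 8, right to left:
  0+1 = 1
  7+5 = 4 carry 1
  0+3+1 = 4
  5+3 = 0 carry 1
  3+3+1 = 7
  2+2 = 4
  2+3 = 5
  6+3 = 1 carry 1
  5+3+1 = 1 carry 1
  6+0+1 = 7
  4+2 = 6
Sum = 0o67115470441; now AND with 0o00066522242:
  6&0=0, 7&0=0, 1&0=0, 1&6=0, 5&6=4, 4&5=4, 7&2=2, 0&2=0, 4&2=0, 4&4=4, 1&2=0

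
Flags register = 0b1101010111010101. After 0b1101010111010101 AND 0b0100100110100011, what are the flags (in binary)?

AND bit by bit (1 only where both bits are 1):
  1101010111010101
& 0100100110100011
= 0100000110000001

0b0100000110000001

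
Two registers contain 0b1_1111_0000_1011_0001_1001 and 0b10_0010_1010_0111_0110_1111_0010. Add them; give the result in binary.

Add column by column in base 2, right to left:
  1+0 = 1
  0+1 = 1
  0+0 = 0
  1+0 = 1
  1+1 = 0 carry 1
  0+1+1 = 0 carry 1
  0+1+1 = 0 carry 1
  0+1+1 = 0 carry 1
  1+0+1 = 0 carry 1
  1+1+1 = 1 carry 1
  0+1+1 = 0 carry 1
  1+0+1 = 0 carry 1
  0+1+1 = 0 carry 1
  0+1+1 = 0 carry 1
  0+1+1 = 0 carry 1
  0+0+1 = 1
  1+0 = 1
  1+1 = 0 carry 1
  1+0+1 = 0 carry 1
  1+1+1 = 1 carry 1
  1+0+1 = 0 carry 1
  0+1+1 = 0 carry 1
  0+0+1 = 1
  0+0 = 0
  0+0 = 0
  0+1 = 1

0b10010010011000001000001011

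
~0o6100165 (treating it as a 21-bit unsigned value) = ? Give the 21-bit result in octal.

Each oct digit d becomes 7−d:
  6→1, 1→6, 0→7, 0→7, 1→6, 6→1, 5→2

0o1677612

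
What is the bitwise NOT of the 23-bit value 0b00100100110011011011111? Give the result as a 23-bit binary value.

0b11011011001100100100000

Invert each bit: 00100100110011011011111 → 11011011001100100100000.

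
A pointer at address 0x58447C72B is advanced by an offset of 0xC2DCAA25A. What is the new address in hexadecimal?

Add column by column in base 16, right to left:
  B+A = 5 carry 1
  2+5+1 = 8
  7+2 = 9
  C+A = 6 carry 1
  7+A+1 = 2 carry 1
  4+C+1 = 1 carry 1
  4+D+1 = 2 carry 1
  8+2+1 = B
  5+C = 1 carry 1
  final carry 1

0x11B2126985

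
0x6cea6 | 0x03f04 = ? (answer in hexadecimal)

0x6ffa6

OR each hex digit independently (no carries):
  6|0=6, c|3=f, e|f=f, a|0=a, 6|4=6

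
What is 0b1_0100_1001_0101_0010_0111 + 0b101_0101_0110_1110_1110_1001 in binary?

Add column by column in base 2, right to left:
  1+1 = 0 carry 1
  1+0+1 = 0 carry 1
  1+0+1 = 0 carry 1
  0+1+1 = 0 carry 1
  0+0+1 = 1
  1+1 = 0 carry 1
  0+1+1 = 0 carry 1
  0+1+1 = 0 carry 1
  1+0+1 = 0 carry 1
  0+1+1 = 0 carry 1
  1+1+1 = 1 carry 1
  0+1+1 = 0 carry 1
  1+0+1 = 0 carry 1
  0+1+1 = 0 carry 1
  0+1+1 = 0 carry 1
  1+0+1 = 0 carry 1
  0+1+1 = 0 carry 1
  0+0+1 = 1
  1+1 = 0 carry 1
  0+0+1 = 1
  1+1 = 0 carry 1
  0+0+1 = 1
  0+1 = 1

0b11010100000010000010000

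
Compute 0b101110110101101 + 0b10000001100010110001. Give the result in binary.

0b10000111011001011110

Add column by column in base 2, right to left:
  1+1 = 0 carry 1
  0+0+1 = 1
  1+0 = 1
  1+0 = 1
  0+1 = 1
  1+1 = 0 carry 1
  0+0+1 = 1
  1+1 = 0 carry 1
  1+0+1 = 0 carry 1
  0+0+1 = 1
  1+0 = 1
  1+1 = 0 carry 1
  1+1+1 = 1 carry 1
  0+0+1 = 1
  1+0 = 1
  0+0 = 0
  0+0 = 0
  0+0 = 0
  0+0 = 0
  0+1 = 1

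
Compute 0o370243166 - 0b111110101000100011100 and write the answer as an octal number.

0o360372532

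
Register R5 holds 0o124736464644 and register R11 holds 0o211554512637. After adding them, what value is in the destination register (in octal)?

0o336513177503

Add column by column in base 8, right to left:
  4+7 = 3 carry 1
  4+3+1 = 0 carry 1
  6+6+1 = 5 carry 1
  4+2+1 = 7
  6+1 = 7
  4+5 = 1 carry 1
  6+4+1 = 3 carry 1
  3+5+1 = 1 carry 1
  7+5+1 = 5 carry 1
  4+1+1 = 6
  2+1 = 3
  1+2 = 3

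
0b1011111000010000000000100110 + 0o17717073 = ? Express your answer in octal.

0o1410117141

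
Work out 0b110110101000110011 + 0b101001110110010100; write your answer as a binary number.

Add column by column in base 2, right to left:
  1+0 = 1
  1+0 = 1
  0+1 = 1
  0+0 = 0
  1+1 = 0 carry 1
  1+0+1 = 0 carry 1
  0+0+1 = 1
  0+1 = 1
  0+1 = 1
  1+0 = 1
  0+1 = 1
  1+1 = 0 carry 1
  0+1+1 = 0 carry 1
  1+0+1 = 0 carry 1
  1+0+1 = 0 carry 1
  0+1+1 = 0 carry 1
  1+0+1 = 0 carry 1
  1+1+1 = 1 carry 1
  final carry 1

0b1100000011111000111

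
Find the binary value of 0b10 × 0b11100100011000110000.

0b111001000110001100000

Multiply each base-2 digit by 2, carrying:
  0×2 = 0 → write 0
  0×2 = 0 → write 0
  0×2 = 0 → write 0
  0×2 = 0 → write 0
  1×2 = 2 → write 0 carry 1
  1×2+1 = 3 → write 1 carry 1
  0×2+1 = 1 → write 1
  0×2 = 0 → write 0
  0×2 = 0 → write 0
  1×2 = 2 → write 0 carry 1
  1×2+1 = 3 → write 1 carry 1
  0×2+1 = 1 → write 1
  0×2 = 0 → write 0
  0×2 = 0 → write 0
  1×2 = 2 → write 0 carry 1
  0×2+1 = 1 → write 1
  0×2 = 0 → write 0
  1×2 = 2 → write 0 carry 1
  1×2+1 = 3 → write 1 carry 1
  1×2+1 = 3 → write 1 carry 1
  remaining carry: 1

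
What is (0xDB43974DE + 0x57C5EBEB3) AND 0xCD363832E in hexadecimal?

0x10000300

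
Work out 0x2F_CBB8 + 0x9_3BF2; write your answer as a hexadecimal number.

0x3907AA

Add column by column in base 16, right to left:
  8+2 = A
  B+F = A carry 1
  B+B+1 = 7 carry 1
  C+3+1 = 0 carry 1
  F+9+1 = 9 carry 1
  2+0+1 = 3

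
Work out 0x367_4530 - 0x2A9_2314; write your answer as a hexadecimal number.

0xBE221C

Subtract column by column in base 16:
  0-4 → C (borrow)
  3-1-1 → 1
  5-3 → 2
  4-2 → 2
  7-9 → E (borrow)
  6-A-1 → B (borrow)
  3-2-1 → 0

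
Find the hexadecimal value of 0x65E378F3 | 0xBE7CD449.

0xFFFFFCFB

OR each hex digit independently (no carries):
  6|B=F, 5|E=F, E|7=F, 3|C=F, 7|D=F, 8|4=C, F|4=F, 3|9=B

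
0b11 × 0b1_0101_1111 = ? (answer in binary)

Multiply each base-2 digit by 3, carrying:
  1×3 = 3 → write 1 carry 1
  1×3+1 = 4 → write 0 carry 2
  1×3+2 = 5 → write 1 carry 2
  1×3+2 = 5 → write 1 carry 2
  1×3+2 = 5 → write 1 carry 2
  0×3+2 = 2 → write 0 carry 1
  1×3+1 = 4 → write 0 carry 2
  0×3+2 = 2 → write 0 carry 1
  1×3+1 = 4 → write 0 carry 2
  remaining carry: 10

0b10000011101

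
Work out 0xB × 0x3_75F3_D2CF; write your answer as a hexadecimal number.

0x26117A0EE5

Multiply each base-16 digit by 11, carrying:
  F×11 = 165 → write 5 carry 10
  C×11+10 = 142 → write E carry 8
  2×11+8 = 30 → write E carry 1
  D×11+1 = 144 → write 0 carry 9
  3×11+9 = 42 → write A carry 2
  F×11+2 = 167 → write 7 carry 10
  5×11+10 = 65 → write 1 carry 4
  7×11+4 = 81 → write 1 carry 5
  3×11+5 = 38 → write 6 carry 2
  remaining carry: 2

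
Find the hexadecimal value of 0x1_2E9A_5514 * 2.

Multiply each base-16 digit by 2, carrying:
  4×2 = 8 → write 8
  1×2 = 2 → write 2
  5×2 = 10 → write A
  5×2 = 10 → write A
  A×2 = 20 → write 4 carry 1
  9×2+1 = 19 → write 3 carry 1
  E×2+1 = 29 → write D carry 1
  2×2+1 = 5 → write 5
  1×2 = 2 → write 2

0x25D34AA28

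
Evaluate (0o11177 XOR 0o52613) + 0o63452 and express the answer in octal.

0o127436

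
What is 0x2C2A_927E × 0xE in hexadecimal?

0x26A5402E4

Multiply each base-16 digit by 14, carrying:
  E×14 = 196 → write 4 carry 12
  7×14+12 = 110 → write E carry 6
  2×14+6 = 34 → write 2 carry 2
  9×14+2 = 128 → write 0 carry 8
  A×14+8 = 148 → write 4 carry 9
  2×14+9 = 37 → write 5 carry 2
  C×14+2 = 170 → write A carry 10
  2×14+10 = 38 → write 6 carry 2
  remaining carry: 2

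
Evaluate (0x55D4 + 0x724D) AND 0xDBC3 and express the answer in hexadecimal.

Add column by column in base 16, right to left:
  4+D = 1 carry 1
  D+4+1 = 2 carry 1
  5+2+1 = 8
  5+7 = C
Sum = 0xC821; now AND with 0xDBC3:
  C&D=C, 8&B=8, 2&C=0, 1&3=1

0xC801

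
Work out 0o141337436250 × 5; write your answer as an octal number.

0o747135627510

Multiply each base-8 digit by 5, carrying:
  0×5 = 0 → write 0
  5×5 = 25 → write 1 carry 3
  2×5+3 = 13 → write 5 carry 1
  6×5+1 = 31 → write 7 carry 3
  3×5+3 = 18 → write 2 carry 2
  4×5+2 = 22 → write 6 carry 2
  7×5+2 = 37 → write 5 carry 4
  3×5+4 = 19 → write 3 carry 2
  3×5+2 = 17 → write 1 carry 2
  1×5+2 = 7 → write 7
  4×5 = 20 → write 4 carry 2
  1×5+2 = 7 → write 7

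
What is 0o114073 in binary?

0b1001100000111011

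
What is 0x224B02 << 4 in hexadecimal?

Shifting left by 4 bits = 1 hex digit: append 1 zero.

0x224B020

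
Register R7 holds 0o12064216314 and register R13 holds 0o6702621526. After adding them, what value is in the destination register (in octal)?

Add column by column in base 8, right to left:
  4+6 = 2 carry 1
  1+2+1 = 4
  3+5 = 0 carry 1
  6+1+1 = 0 carry 1
  1+2+1 = 4
  2+6 = 0 carry 1
  4+2+1 = 7
  6+0 = 6
  0+7 = 7
  2+6 = 0 carry 1
  1+0+1 = 2

0o20767040042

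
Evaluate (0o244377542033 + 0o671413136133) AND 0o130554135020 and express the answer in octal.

0o130010100020

Add column by column in base 8, right to left:
  3+3 = 6
  3+3 = 6
  0+1 = 1
  2+6 = 0 carry 1
  4+3+1 = 0 carry 1
  5+1+1 = 7
  7+3 = 2 carry 1
  7+1+1 = 1 carry 1
  3+4+1 = 0 carry 1
  4+1+1 = 6
  4+7 = 3 carry 1
  2+6+1 = 1 carry 1
  final carry 1
Sum = 0o1136012700166; now AND with 0o130554135020:
  1&0=0, 1&1=1, 3&3=3, 6&0=0, 0&5=0, 1&5=1, 2&4=0, 7&1=1, 0&3=0, 0&5=0, 1&0=0, 6&2=2, 6&0=0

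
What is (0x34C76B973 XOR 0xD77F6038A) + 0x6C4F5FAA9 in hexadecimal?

0x150076B5A2

First 0x34C76B973 XOR 0xD77F6038A = 0xE3B80BAF9.
Add column by column in base 16, right to left:
  9+9 = 2 carry 1
  F+A+1 = A carry 1
  A+A+1 = 5 carry 1
  B+F+1 = B carry 1
  0+5+1 = 6
  8+F = 7 carry 1
  B+4+1 = 0 carry 1
  3+C+1 = 0 carry 1
  E+6+1 = 5 carry 1
  final carry 1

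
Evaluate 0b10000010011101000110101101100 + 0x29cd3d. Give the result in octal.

0b10000010011101000110101101100 = 0o2023506554 in octal.
0x29cd3d = 0o12346475 in octal.
Add column by column in base 8, right to left:
  4+5 = 1 carry 1
  5+7+1 = 5 carry 1
  5+4+1 = 2 carry 1
  6+6+1 = 5 carry 1
  0+4+1 = 5
  5+3 = 0 carry 1
  3+2+1 = 6
  2+1 = 3
  0+0 = 0
  2+0 = 2

0o2036055251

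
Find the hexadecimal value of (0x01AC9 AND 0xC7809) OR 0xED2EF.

0xEDAEF

0x01AC9 AND 0xC7809 = 0x01809.
Then OR with 0xED2EF.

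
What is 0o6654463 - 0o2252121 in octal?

Subtract column by column in base 8:
  3-1 → 2
  6-2 → 4
  4-1 → 3
  4-2 → 2
  5-5 → 0
  6-2 → 4
  6-2 → 4

0o4402342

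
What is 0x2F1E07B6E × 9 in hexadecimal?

0x1A80E456DE

Multiply each base-16 digit by 9, carrying:
  E×9 = 126 → write E carry 7
  6×9+7 = 61 → write D carry 3
  B×9+3 = 102 → write 6 carry 6
  7×9+6 = 69 → write 5 carry 4
  0×9+4 = 4 → write 4
  E×9 = 126 → write E carry 7
  1×9+7 = 16 → write 0 carry 1
  F×9+1 = 136 → write 8 carry 8
  2×9+8 = 26 → write A carry 1
  remaining carry: 1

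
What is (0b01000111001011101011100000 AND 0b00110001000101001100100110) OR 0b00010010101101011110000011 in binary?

0b10011101101011110100011

0b01000111001011101011100000 AND 0b00110001000101001100100110 = 0b00000001000001001000100000.
Then OR with 0b00010010101101011110000011.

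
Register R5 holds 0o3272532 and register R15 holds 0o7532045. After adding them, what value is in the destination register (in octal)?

0o13024577

Add column by column in base 8, right to left:
  2+5 = 7
  3+4 = 7
  5+0 = 5
  2+2 = 4
  7+3 = 2 carry 1
  2+5+1 = 0 carry 1
  3+7+1 = 3 carry 1
  final carry 1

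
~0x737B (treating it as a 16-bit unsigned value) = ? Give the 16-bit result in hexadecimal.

Each hex digit d becomes F−d:
  7→8, 3→C, 7→8, B→4

0x8C84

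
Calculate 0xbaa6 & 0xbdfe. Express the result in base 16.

0xb8a6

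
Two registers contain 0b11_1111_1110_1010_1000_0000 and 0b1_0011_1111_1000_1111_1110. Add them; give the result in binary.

0b10100111110001101111110

Add column by column in base 2, right to left:
  0+0 = 0
  0+1 = 1
  0+1 = 1
  0+1 = 1
  0+1 = 1
  0+1 = 1
  0+1 = 1
  1+1 = 0 carry 1
  0+0+1 = 1
  1+0 = 1
  0+0 = 0
  1+1 = 0 carry 1
  0+1+1 = 0 carry 1
  1+1+1 = 1 carry 1
  1+1+1 = 1 carry 1
  1+1+1 = 1 carry 1
  1+1+1 = 1 carry 1
  1+1+1 = 1 carry 1
  1+0+1 = 0 carry 1
  1+0+1 = 0 carry 1
  1+1+1 = 1 carry 1
  1+0+1 = 0 carry 1
  final carry 1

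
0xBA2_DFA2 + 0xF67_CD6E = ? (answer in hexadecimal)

Add column by column in base 16, right to left:
  2+E = 0 carry 1
  A+6+1 = 1 carry 1
  F+D+1 = D carry 1
  D+C+1 = A carry 1
  2+7+1 = A
  A+6 = 0 carry 1
  B+F+1 = B carry 1
  final carry 1

0x1B0AAD10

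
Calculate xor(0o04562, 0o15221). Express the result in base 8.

XOR each oct digit independently (no carries):
  0^1=1, 4^5=1, 5^2=7, 6^2=4, 2^1=3

0o11743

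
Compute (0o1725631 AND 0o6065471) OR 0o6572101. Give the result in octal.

0o6577531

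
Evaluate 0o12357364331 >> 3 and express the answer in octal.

0o1235736433

Shifting right by 3 bits = 1 oct digit: drop the last 1.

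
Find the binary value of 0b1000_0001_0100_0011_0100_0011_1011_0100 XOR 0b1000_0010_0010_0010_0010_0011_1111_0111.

XOR bit by bit (1 where the bits differ):
  10000001010000110100001110110100
^ 10000010001000100010001111110111
= 00000011011000010110000001000011

0b00000011011000010110000001000011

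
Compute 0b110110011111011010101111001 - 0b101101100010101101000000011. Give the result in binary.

Subtract column by column in base 2:
  1-1 → 0
  0-1 → 1 (borrow)
  0-0-1 → 1 (borrow)
  1-0-1 → 0
  1-0 → 1
  1-0 → 1
  1-0 → 1
  0-0 → 0
  1-0 → 1
  0-1 → 1 (borrow)
  1-0-1 → 0
  0-1 → 1 (borrow)
  1-1-1 → 1 (borrow)
  1-0-1 → 0
  0-1 → 1 (borrow)
  1-0-1 → 0
  1-1 → 0
  1-0 → 1
  1-0 → 1
  1-0 → 1
  0-1 → 1 (borrow)
  0-1-1 → 0 (borrow)
  1-0-1 → 0
  1-1 → 0
  0-1 → 1 (borrow)
  1-0-1 → 0
  1-1 → 0

0b1000111100101101101110110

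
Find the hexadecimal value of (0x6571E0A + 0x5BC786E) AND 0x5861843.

0x4021040

Add column by column in base 16, right to left:
  A+E = 8 carry 1
  0+6+1 = 7
  E+8 = 6 carry 1
  1+7+1 = 9
  7+C = 3 carry 1
  5+B+1 = 1 carry 1
  6+5+1 = C
Sum = 0xC139678; now AND with 0x5861843:
  C&5=4, 1&8=0, 3&6=2, 9&1=1, 6&8=0, 7&4=4, 8&3=0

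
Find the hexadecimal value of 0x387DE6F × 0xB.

0x26D68EC5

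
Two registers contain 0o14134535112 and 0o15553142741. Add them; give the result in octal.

0o31707700053

Add column by column in base 8, right to left:
  2+1 = 3
  1+4 = 5
  1+7 = 0 carry 1
  5+2+1 = 0 carry 1
  3+4+1 = 0 carry 1
  5+1+1 = 7
  4+3 = 7
  3+5 = 0 carry 1
  1+5+1 = 7
  4+5 = 1 carry 1
  1+1+1 = 3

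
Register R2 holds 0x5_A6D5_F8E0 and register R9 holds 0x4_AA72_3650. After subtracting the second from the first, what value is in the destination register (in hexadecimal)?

Subtract column by column in base 16:
  0-0 → 0
  E-5 → 9
  8-6 → 2
  F-3 → C
  5-2 → 3
  D-7 → 6
  6-A → C (borrow)
  A-A-1 → F (borrow)
  5-4-1 → 0

0xFC63C290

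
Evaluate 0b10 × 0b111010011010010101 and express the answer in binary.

Multiply each base-2 digit by 2, carrying:
  1×2 = 2 → write 0 carry 1
  0×2+1 = 1 → write 1
  1×2 = 2 → write 0 carry 1
  0×2+1 = 1 → write 1
  1×2 = 2 → write 0 carry 1
  0×2+1 = 1 → write 1
  0×2 = 0 → write 0
  1×2 = 2 → write 0 carry 1
  0×2+1 = 1 → write 1
  1×2 = 2 → write 0 carry 1
  1×2+1 = 3 → write 1 carry 1
  0×2+1 = 1 → write 1
  0×2 = 0 → write 0
  1×2 = 2 → write 0 carry 1
  0×2+1 = 1 → write 1
  1×2 = 2 → write 0 carry 1
  1×2+1 = 3 → write 1 carry 1
  1×2+1 = 3 → write 1 carry 1
  remaining carry: 1

0b1110100110100101010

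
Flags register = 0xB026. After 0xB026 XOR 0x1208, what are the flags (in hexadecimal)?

0xA22E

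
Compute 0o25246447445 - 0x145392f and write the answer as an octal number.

0o25125212766

0x145392f = 0o121234457 in octal.
Subtract column by column in base 8:
  5-7 → 6 (borrow)
  4-5-1 → 6 (borrow)
  4-4-1 → 7 (borrow)
  7-4-1 → 2
  4-3 → 1
  4-2 → 2
  6-1 → 5
  4-2 → 2
  2-1 → 1
  5-0 → 5
  2-0 → 2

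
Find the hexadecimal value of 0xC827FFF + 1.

0xC828000

The trailing 3 digits are F (max in base 16), so adding 1 cascades: they roll to 0 and the next digit up increments.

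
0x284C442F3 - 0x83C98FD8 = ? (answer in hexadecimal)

0x200FAB31B

Subtract column by column in base 16:
  3-8 → B (borrow)
  F-D-1 → 1
  2-F → 3 (borrow)
  4-8-1 → B (borrow)
  4-9-1 → A (borrow)
  C-C-1 → F (borrow)
  4-3-1 → 0
  8-8 → 0
  2-0 → 2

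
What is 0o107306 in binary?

0b1000111011000110

Each octal digit is 3 bits: 1=001 0=000 7=111 3=011 0=000 6=110.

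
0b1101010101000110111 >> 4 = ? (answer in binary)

Right shift by 4: drop the 4 least-significant bits.

0b110101010100011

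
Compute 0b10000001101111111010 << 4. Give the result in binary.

0b100000011011111110100000

Left shift by 4: append 4 zero bits.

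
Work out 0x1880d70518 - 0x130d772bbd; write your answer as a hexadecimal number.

Subtract column by column in base 16:
  8-d → b (borrow)
  1-b-1 → 5 (borrow)
  5-b-1 → 9 (borrow)
  0-2-1 → d (borrow)
  7-7-1 → f (borrow)
  d-7-1 → 5
  0-d → 3 (borrow)
  8-0-1 → 7
  8-3 → 5
  1-1 → 0

0x5735fd95b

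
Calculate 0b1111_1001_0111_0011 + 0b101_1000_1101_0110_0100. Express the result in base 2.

Add column by column in base 2, right to left:
  1+0 = 1
  1+0 = 1
  0+1 = 1
  0+0 = 0
  1+0 = 1
  1+1 = 0 carry 1
  1+1+1 = 1 carry 1
  0+0+1 = 1
  1+1 = 0 carry 1
  0+0+1 = 1
  0+1 = 1
  1+1 = 0 carry 1
  1+0+1 = 0 carry 1
  1+0+1 = 0 carry 1
  1+0+1 = 0 carry 1
  1+1+1 = 1 carry 1
  0+1+1 = 0 carry 1
  0+0+1 = 1
  0+1 = 1

0b1101000011011010111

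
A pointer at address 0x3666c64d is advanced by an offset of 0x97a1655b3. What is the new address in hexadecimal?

0x9b07d1c00

Add column by column in base 16, right to left:
  d+3 = 0 carry 1
  4+b+1 = 0 carry 1
  6+5+1 = c
  c+5 = 1 carry 1
  6+6+1 = d
  6+1 = 7
  6+a = 0 carry 1
  3+7+1 = b
  0+9 = 9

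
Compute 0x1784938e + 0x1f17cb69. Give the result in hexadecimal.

Add column by column in base 16, right to left:
  e+9 = 7 carry 1
  8+6+1 = f
  3+b = e
  9+c = 5 carry 1
  4+7+1 = c
  8+1 = 9
  7+f = 6 carry 1
  1+1+1 = 3

0x369c5ef7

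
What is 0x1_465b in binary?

0b10100011001011011

Expand each hex digit to 4 bits: 1=0001 4=0100 6=0110 5=0101 b=1011.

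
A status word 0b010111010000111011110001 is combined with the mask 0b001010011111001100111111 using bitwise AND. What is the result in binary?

AND bit by bit (1 only where both bits are 1):
  010111010000111011110001
& 001010011111001100111111
= 000010010000001000110001

0b000010010000001000110001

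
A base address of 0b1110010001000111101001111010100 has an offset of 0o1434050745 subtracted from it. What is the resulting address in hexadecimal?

0b1110010001000111101001111010100 = 0x7223d3d4 in hexadecimal.
0o1434050745 = 0xc7051e5 in hexadecimal.
Subtract column by column in base 16:
  4-5 → f (borrow)
  d-e-1 → e (borrow)
  3-1-1 → 1
  d-5 → 8
  3-0 → 3
  2-7 → b (borrow)
  2-c-1 → 5 (borrow)
  7-0-1 → 6

0x65b381ef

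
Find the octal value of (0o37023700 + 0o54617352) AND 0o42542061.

Add column by column in base 8, right to left:
  0+2 = 2
  0+5 = 5
  7+3 = 2 carry 1
  3+7+1 = 3 carry 1
  2+1+1 = 4
  0+6 = 6
  7+4 = 3 carry 1
  3+5+1 = 1 carry 1
  final carry 1
Sum = 0o113643252; now AND with 0o42542061:
  1&0=0, 1&4=0, 3&2=2, 6&5=4, 4&4=4, 3&2=2, 2&0=0, 5&6=4, 2&1=0

0o2442040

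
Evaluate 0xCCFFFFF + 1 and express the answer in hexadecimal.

0xCD00000

The trailing 5 digits are F (max in base 16), so adding 1 cascades: they roll to 0 and the next digit up increments.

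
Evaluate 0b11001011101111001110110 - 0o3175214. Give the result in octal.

0o26161752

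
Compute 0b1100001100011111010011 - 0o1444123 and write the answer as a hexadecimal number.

0x2A7F80

0b1100001100011111010011 = 0x30C7D3 in hexadecimal.
0o1444123 = 0x64853 in hexadecimal.
Subtract column by column in base 16:
  3-3 → 0
  D-5 → 8
  7-8 → F (borrow)
  C-4-1 → 7
  0-6 → A (borrow)
  3-0-1 → 2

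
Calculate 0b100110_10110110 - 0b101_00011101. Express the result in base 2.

0b10000110011001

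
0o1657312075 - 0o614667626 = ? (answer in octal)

0o1042422247

Subtract column by column in base 8:
  5-6 → 7 (borrow)
  7-2-1 → 4
  0-6 → 2 (borrow)
  2-7-1 → 2 (borrow)
  1-6-1 → 2 (borrow)
  3-6-1 → 4 (borrow)
  7-4-1 → 2
  5-1 → 4
  6-6 → 0
  1-0 → 1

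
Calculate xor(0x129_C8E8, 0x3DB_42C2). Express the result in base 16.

0x2F28A2A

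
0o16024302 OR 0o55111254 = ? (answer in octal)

OR each oct digit independently (no carries):
  1|5=5, 6|5=7, 0|1=1, 2|1=3, 4|1=5, 3|2=3, 0|5=5, 2|4=6

0o57135356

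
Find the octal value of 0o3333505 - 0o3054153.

0o257332

Subtract column by column in base 8:
  5-3 → 2
  0-5 → 3 (borrow)
  5-1-1 → 3
  3-4 → 7 (borrow)
  3-5-1 → 5 (borrow)
  3-0-1 → 2
  3-3 → 0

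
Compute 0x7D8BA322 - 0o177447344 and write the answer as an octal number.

0x7D8BA322 = 0o17542721442 in octal.
Subtract column by column in base 8:
  2-4 → 6 (borrow)
  4-4-1 → 7 (borrow)
  4-3-1 → 0
  1-7 → 2 (borrow)
  2-4-1 → 5 (borrow)
  7-4-1 → 2
  2-7 → 3 (borrow)
  4-7-1 → 4 (borrow)
  5-1-1 → 3
  7-0 → 7
  1-0 → 1

0o17343252076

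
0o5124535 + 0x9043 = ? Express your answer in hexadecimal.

0o5124535 = 0x14a95d in hexadecimal.
Add column by column in base 16, right to left:
  d+3 = 0 carry 1
  5+4+1 = a
  9+0 = 9
  a+9 = 3 carry 1
  4+0+1 = 5
  1+0 = 1

0x1539a0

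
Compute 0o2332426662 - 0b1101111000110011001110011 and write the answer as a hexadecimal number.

0x11ADC73F

0o2332426662 = 0x136A2DB2 in hexadecimal.
0b1101111000110011001110011 = 0x1BC6673 in hexadecimal.
Subtract column by column in base 16:
  2-3 → F (borrow)
  B-7-1 → 3
  D-6 → 7
  2-6 → C (borrow)
  A-C-1 → D (borrow)
  6-B-1 → A (borrow)
  3-1-1 → 1
  1-0 → 1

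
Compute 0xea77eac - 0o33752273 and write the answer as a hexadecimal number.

0o33752273 = 0x6fd4bb in hexadecimal.
Subtract column by column in base 16:
  c-b → 1
  a-b → f (borrow)
  e-4-1 → 9
  7-d → a (borrow)
  7-f-1 → 7 (borrow)
  a-6-1 → 3
  e-0 → e

0xe37a9f1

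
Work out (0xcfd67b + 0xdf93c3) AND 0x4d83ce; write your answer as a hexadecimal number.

0xd020e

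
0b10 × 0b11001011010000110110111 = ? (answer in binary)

Multiply each base-2 digit by 2, carrying:
  1×2 = 2 → write 0 carry 1
  1×2+1 = 3 → write 1 carry 1
  1×2+1 = 3 → write 1 carry 1
  0×2+1 = 1 → write 1
  1×2 = 2 → write 0 carry 1
  1×2+1 = 3 → write 1 carry 1
  0×2+1 = 1 → write 1
  1×2 = 2 → write 0 carry 1
  1×2+1 = 3 → write 1 carry 1
  0×2+1 = 1 → write 1
  0×2 = 0 → write 0
  0×2 = 0 → write 0
  0×2 = 0 → write 0
  1×2 = 2 → write 0 carry 1
  0×2+1 = 1 → write 1
  1×2 = 2 → write 0 carry 1
  1×2+1 = 3 → write 1 carry 1
  0×2+1 = 1 → write 1
  1×2 = 2 → write 0 carry 1
  0×2+1 = 1 → write 1
  0×2 = 0 → write 0
  1×2 = 2 → write 0 carry 1
  1×2+1 = 3 → write 1 carry 1
  remaining carry: 1

0b110010110100001101101110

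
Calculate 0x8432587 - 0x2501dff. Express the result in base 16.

Subtract column by column in base 16:
  7-f → 8 (borrow)
  8-f-1 → 8 (borrow)
  5-d-1 → 7 (borrow)
  2-1-1 → 0
  3-0 → 3
  4-5 → f (borrow)
  8-2-1 → 5

0x5f30788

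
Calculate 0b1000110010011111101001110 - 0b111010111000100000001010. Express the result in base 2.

Subtract column by column in base 2:
  0-0 → 0
  1-1 → 0
  1-0 → 1
  1-1 → 0
  0-0 → 0
  0-0 → 0
  1-0 → 1
  0-0 → 0
  1-0 → 1
  1-0 → 1
  1-0 → 1
  1-1 → 0
  1-0 → 1
  1-0 → 1
  0-0 → 0
  0-1 → 1 (borrow)
  1-1-1 → 1 (borrow)
  0-1-1 → 0 (borrow)
  0-0-1 → 1 (borrow)
  1-1-1 → 1 (borrow)
  1-0-1 → 0
  0-1 → 1 (borrow)
  0-1-1 → 0 (borrow)
  0-1-1 → 0 (borrow)
  1-0-1 → 0

0b1011011011011101000100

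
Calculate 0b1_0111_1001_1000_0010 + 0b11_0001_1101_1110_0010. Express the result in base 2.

0b1001001011101100100

Add column by column in base 2, right to left:
  0+0 = 0
  1+1 = 0 carry 1
  0+0+1 = 1
  0+0 = 0
  0+0 = 0
  0+1 = 1
  0+1 = 1
  1+1 = 0 carry 1
  1+1+1 = 1 carry 1
  0+0+1 = 1
  0+1 = 1
  1+1 = 0 carry 1
  1+1+1 = 1 carry 1
  1+0+1 = 0 carry 1
  1+0+1 = 0 carry 1
  0+0+1 = 1
  1+1 = 0 carry 1
  0+1+1 = 0 carry 1
  final carry 1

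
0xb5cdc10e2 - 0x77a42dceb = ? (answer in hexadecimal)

Subtract column by column in base 16:
  2-b → 7 (borrow)
  e-e-1 → f (borrow)
  0-c-1 → 3 (borrow)
  1-d-1 → 3 (borrow)
  c-2-1 → 9
  d-4 → 9
  c-a → 2
  5-7 → e (borrow)
  b-7-1 → 3

0x3e29933f7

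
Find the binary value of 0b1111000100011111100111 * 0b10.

Multiply each base-2 digit by 2, carrying:
  1×2 = 2 → write 0 carry 1
  1×2+1 = 3 → write 1 carry 1
  1×2+1 = 3 → write 1 carry 1
  0×2+1 = 1 → write 1
  0×2 = 0 → write 0
  1×2 = 2 → write 0 carry 1
  1×2+1 = 3 → write 1 carry 1
  1×2+1 = 3 → write 1 carry 1
  1×2+1 = 3 → write 1 carry 1
  1×2+1 = 3 → write 1 carry 1
  1×2+1 = 3 → write 1 carry 1
  0×2+1 = 1 → write 1
  0×2 = 0 → write 0
  0×2 = 0 → write 0
  1×2 = 2 → write 0 carry 1
  0×2+1 = 1 → write 1
  0×2 = 0 → write 0
  0×2 = 0 → write 0
  1×2 = 2 → write 0 carry 1
  1×2+1 = 3 → write 1 carry 1
  1×2+1 = 3 → write 1 carry 1
  1×2+1 = 3 → write 1 carry 1
  remaining carry: 1

0b11110001000111111001110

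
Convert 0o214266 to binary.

Each octal digit is 3 bits: 2=010 1=001 4=100 2=010 6=110 6=110.

0b10001100010110110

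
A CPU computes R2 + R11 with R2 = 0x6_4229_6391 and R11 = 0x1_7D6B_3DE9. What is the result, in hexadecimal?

Add column by column in base 16, right to left:
  1+9 = A
  9+E = 7 carry 1
  3+D+1 = 1 carry 1
  6+3+1 = A
  9+B = 4 carry 1
  2+6+1 = 9
  2+D = F
  4+7 = B
  6+1 = 7

0x7BF94A17A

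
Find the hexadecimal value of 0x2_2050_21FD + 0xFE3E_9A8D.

0x31E8EBC8A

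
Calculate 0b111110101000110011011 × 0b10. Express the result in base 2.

0b1111101010001100110110

Multiply each base-2 digit by 2, carrying:
  1×2 = 2 → write 0 carry 1
  1×2+1 = 3 → write 1 carry 1
  0×2+1 = 1 → write 1
  1×2 = 2 → write 0 carry 1
  1×2+1 = 3 → write 1 carry 1
  0×2+1 = 1 → write 1
  0×2 = 0 → write 0
  1×2 = 2 → write 0 carry 1
  1×2+1 = 3 → write 1 carry 1
  0×2+1 = 1 → write 1
  0×2 = 0 → write 0
  0×2 = 0 → write 0
  1×2 = 2 → write 0 carry 1
  0×2+1 = 1 → write 1
  1×2 = 2 → write 0 carry 1
  0×2+1 = 1 → write 1
  1×2 = 2 → write 0 carry 1
  1×2+1 = 3 → write 1 carry 1
  1×2+1 = 3 → write 1 carry 1
  1×2+1 = 3 → write 1 carry 1
  1×2+1 = 3 → write 1 carry 1
  remaining carry: 1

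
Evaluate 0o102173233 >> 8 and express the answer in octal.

0o204366

8 bits is not a whole number of base-8 digits; in binary: 1000010001111011010011011 >> 8 = 10000100011110110.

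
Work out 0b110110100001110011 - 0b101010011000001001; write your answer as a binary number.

0b1100001001101010

Subtract column by column in base 2:
  1-1 → 0
  1-0 → 1
  0-0 → 0
  0-1 → 1 (borrow)
  1-0-1 → 0
  1-0 → 1
  1-0 → 1
  0-0 → 0
  0-0 → 0
  0-1 → 1 (borrow)
  0-1-1 → 0 (borrow)
  1-0-1 → 0
  0-0 → 0
  1-1 → 0
  1-0 → 1
  0-1 → 1 (borrow)
  1-0-1 → 0
  1-1 → 0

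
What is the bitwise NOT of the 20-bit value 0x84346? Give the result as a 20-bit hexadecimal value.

Each hex digit d becomes F−d:
  8→7, 4→B, 3→C, 4→B, 6→9

0x7BCB9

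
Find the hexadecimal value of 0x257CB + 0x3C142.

Add column by column in base 16, right to left:
  B+2 = D
  C+4 = 0 carry 1
  7+1+1 = 9
  5+C = 1 carry 1
  2+3+1 = 6

0x6190D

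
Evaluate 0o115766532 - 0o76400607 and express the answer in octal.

Subtract column by column in base 8:
  2-7 → 3 (borrow)
  3-0-1 → 2
  5-6 → 7 (borrow)
  6-0-1 → 5
  6-0 → 6
  7-4 → 3
  5-6 → 7 (borrow)
  1-7-1 → 1 (borrow)
  1-0-1 → 0

0o17365723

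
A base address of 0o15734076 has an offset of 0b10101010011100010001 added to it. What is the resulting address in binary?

0b10000100101111101001111

0o15734076 = 0b1101111011100000111110 in binary.
Add column by column in base 2, right to left:
  0+1 = 1
  1+0 = 1
  1+0 = 1
  1+0 = 1
  1+1 = 0 carry 1
  1+0+1 = 0 carry 1
  0+0+1 = 1
  0+0 = 0
  0+1 = 1
  0+1 = 1
  0+1 = 1
  1+0 = 1
  1+0 = 1
  1+1 = 0 carry 1
  0+0+1 = 1
  1+1 = 0 carry 1
  1+0+1 = 0 carry 1
  1+1+1 = 1 carry 1
  1+0+1 = 0 carry 1
  0+1+1 = 0 carry 1
  1+0+1 = 0 carry 1
  1+0+1 = 0 carry 1
  final carry 1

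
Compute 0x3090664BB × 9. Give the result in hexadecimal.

0x1B51398A93

Multiply each base-16 digit by 9, carrying:
  B×9 = 99 → write 3 carry 6
  B×9+6 = 105 → write 9 carry 6
  4×9+6 = 42 → write A carry 2
  6×9+2 = 56 → write 8 carry 3
  6×9+3 = 57 → write 9 carry 3
  0×9+3 = 3 → write 3
  9×9 = 81 → write 1 carry 5
  0×9+5 = 5 → write 5
  3×9 = 27 → write B carry 1
  remaining carry: 1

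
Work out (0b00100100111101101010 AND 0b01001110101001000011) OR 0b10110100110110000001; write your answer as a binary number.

0b00100100111101101010 AND 0b01001110101001000011 = 0b00000100101001000010.
Then OR with 0b10110100110110000001.

0b10110100111111000011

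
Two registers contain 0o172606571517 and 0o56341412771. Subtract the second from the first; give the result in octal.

0o114245156526

Subtract column by column in base 8:
  7-1 → 6
  1-7 → 2 (borrow)
  5-7-1 → 5 (borrow)
  1-2-1 → 6 (borrow)
  7-1-1 → 5
  5-4 → 1
  6-1 → 5
  0-4 → 4 (borrow)
  6-3-1 → 2
  2-6 → 4 (borrow)
  7-5-1 → 1
  1-0 → 1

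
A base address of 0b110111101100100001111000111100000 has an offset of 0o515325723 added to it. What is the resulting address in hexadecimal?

0x1C2C69DB3

0b110111101100100001111000111100000 = 0x1BD90F1E0 in hexadecimal.
0o515325723 = 0x535ABD3 in hexadecimal.
Add column by column in base 16, right to left:
  0+3 = 3
  E+D = B carry 1
  1+B+1 = D
  F+A = 9 carry 1
  0+5+1 = 6
  9+3 = C
  D+5 = 2 carry 1
  B+0+1 = C
  1+0 = 1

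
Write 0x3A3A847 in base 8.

Expand each hex digit to 4 bits: 3=0011 A=1010 3=0011 A=1010 8=1000 4=0100 7=0111.
Group the bits in threes: 011 101 000 111 010 100 001 000 111 → 350724107.

0o350724107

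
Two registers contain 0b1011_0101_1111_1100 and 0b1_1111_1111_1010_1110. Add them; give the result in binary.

0b101011010110101010

Add column by column in base 2, right to left:
  0+0 = 0
  0+1 = 1
  1+1 = 0 carry 1
  1+1+1 = 1 carry 1
  1+0+1 = 0 carry 1
  1+1+1 = 1 carry 1
  1+0+1 = 0 carry 1
  1+1+1 = 1 carry 1
  1+1+1 = 1 carry 1
  0+1+1 = 0 carry 1
  1+1+1 = 1 carry 1
  0+1+1 = 0 carry 1
  1+1+1 = 1 carry 1
  1+1+1 = 1 carry 1
  0+1+1 = 0 carry 1
  1+1+1 = 1 carry 1
  0+1+1 = 0 carry 1
  final carry 1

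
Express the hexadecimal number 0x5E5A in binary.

0b101111001011010

Expand each hex digit to 4 bits: 5=0101 E=1110 5=0101 A=1010.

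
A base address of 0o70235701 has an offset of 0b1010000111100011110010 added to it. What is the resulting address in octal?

0o102332263

0b1010000111100011110010 = 0o12074362 in octal.
Add column by column in base 8, right to left:
  1+2 = 3
  0+6 = 6
  7+3 = 2 carry 1
  5+4+1 = 2 carry 1
  3+7+1 = 3 carry 1
  2+0+1 = 3
  0+2 = 2
  7+1 = 0 carry 1
  final carry 1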